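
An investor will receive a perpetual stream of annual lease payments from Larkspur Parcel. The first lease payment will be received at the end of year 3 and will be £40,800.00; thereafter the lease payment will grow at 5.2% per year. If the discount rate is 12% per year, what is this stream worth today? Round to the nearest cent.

Value at end of year 2: C₁ / (r − g) = £40,800.00 / (0.12 − 0.052) = £600,000.0000
Discount to today: PV = £600,000.0000 / (1 + 0.12)^2 = £600,000.0000 / 1.254400 = £478,316.33

£478316.33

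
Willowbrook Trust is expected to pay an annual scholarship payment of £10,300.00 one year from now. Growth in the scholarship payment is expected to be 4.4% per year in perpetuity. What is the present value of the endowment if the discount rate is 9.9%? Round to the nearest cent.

Growing perpetuity: P = D₁ / (r − g) = £10,300.0000 / (0.099 − 0.044) = £187,272.73

£187272.73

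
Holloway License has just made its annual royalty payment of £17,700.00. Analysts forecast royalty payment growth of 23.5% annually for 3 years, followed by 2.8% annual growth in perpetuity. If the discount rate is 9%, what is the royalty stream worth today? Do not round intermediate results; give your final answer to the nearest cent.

£495392.52

D_1 = 21859.50000
D_2 = 26996.48250
D_3 = 33340.65589
Terminal value at year 3: TV = D_3×(1+g_2)/(r−g_2) = 34274.19425/0.062 = 552809.58472
P_0 = D_1/(1+r)^1 + D_2/(1+r)^2 + D_3/(1+r)^3 + TV/(1+r)^3
    = 20054.58716 + 22722.39921 + 25745.10369 + 426870.42894 = 495392.51899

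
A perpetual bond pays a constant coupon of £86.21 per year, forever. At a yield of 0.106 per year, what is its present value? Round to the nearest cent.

£813.30

Level perpetuity: PV = C / r = £86.21 / 0.106 = £813.30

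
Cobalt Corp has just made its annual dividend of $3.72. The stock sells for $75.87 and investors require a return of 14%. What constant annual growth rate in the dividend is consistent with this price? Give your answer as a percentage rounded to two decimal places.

P = D₀(1+g)/(r−g) ⇒ P(r−g) = D₀(1+g) ⇒ g(P+D₀) = P·r − D₀
g = (P·r − D₀)/(P + D₀) = ($75.87×0.14 − $3.72) / ($75.87 + $3.72) = 0.086717

8.67%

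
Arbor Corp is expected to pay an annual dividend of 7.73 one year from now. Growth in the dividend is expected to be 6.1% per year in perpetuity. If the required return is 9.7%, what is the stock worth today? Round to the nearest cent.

Growing perpetuity: P = D₁ / (r − g) = 7.7300 / (0.097 − 0.061) = 214.72

214.72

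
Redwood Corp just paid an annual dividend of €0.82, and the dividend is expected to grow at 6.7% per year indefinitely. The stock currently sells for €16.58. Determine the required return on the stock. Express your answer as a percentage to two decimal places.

D₁ = €0.82 × 1.067 = €0.8749
P = D₁/(r − g) ⇒ r = D₁/P + g = €0.8749/€16.58 + 0.067 = 0.052771 + 0.067 = 0.119771

11.98%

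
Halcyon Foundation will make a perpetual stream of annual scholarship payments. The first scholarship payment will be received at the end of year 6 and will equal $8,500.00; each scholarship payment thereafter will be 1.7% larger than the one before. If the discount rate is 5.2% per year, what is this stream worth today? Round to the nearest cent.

Value at end of year 5: C₁ / (r − g) = $8,500.00 / (0.052 − 0.017) = $242,857.1429
Discount to today: PV = $242,857.1429 / (1 + 0.052)^5 = $242,857.1429 / 1.288483 = $188,483.00

$188483.00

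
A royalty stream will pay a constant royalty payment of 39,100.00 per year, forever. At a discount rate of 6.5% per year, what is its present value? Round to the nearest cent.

Level perpetuity: PV = C / r = 39,100.00 / 0.065 = 601,538.46

601538.46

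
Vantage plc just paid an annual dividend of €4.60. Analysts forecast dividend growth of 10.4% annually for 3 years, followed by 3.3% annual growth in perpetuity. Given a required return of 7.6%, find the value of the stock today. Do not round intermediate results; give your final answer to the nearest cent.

€133.89

D_1 = 5.07840
D_2 = 5.60655
D_3 = 6.18964
Terminal value at year 3: TV = D_3×(1+g_2)/(r−g_2) = 6.39389/0.043 = 148.69519
P_0 = D_1/(1+r)^1 + D_2/(1+r)^2 + D_3/(1+r)^3 + TV/(1+r)^3
    = 4.71970 + 4.84252 + 4.96853 + 119.36036 = 133.89111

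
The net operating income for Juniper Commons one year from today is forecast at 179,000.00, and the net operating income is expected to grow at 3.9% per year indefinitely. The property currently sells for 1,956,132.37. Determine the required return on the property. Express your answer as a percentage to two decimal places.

P = D₁/(r − g) ⇒ r = D₁/P + g = 179,000.0000/1,956,132.37 + 0.039 = 0.091507 + 0.039 = 0.130507

13.05%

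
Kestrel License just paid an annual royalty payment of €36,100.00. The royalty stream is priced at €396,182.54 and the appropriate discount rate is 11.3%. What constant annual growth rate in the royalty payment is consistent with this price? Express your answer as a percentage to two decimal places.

2.01%

P = D₀(1+g)/(r−g) ⇒ P(r−g) = D₀(1+g) ⇒ g(P+D₀) = P·r − D₀
g = (P·r − D₀)/(P + D₀) = (€396,182.54×0.113 − €36,100.00) / (€396,182.54 + €36,100.00) = 0.020053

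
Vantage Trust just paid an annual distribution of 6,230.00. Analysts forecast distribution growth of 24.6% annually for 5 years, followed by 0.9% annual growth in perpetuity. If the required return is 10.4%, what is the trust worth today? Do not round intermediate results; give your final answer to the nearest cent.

D_1 = 7762.58000
D_2 = 9672.17468
D_3 = 12051.52965
D_4 = 15016.20595
D_5 = 18710.19261
Terminal value at year 5: TV = D_5×(1+g_2)/(r−g_2) = 18878.58434/0.095 = 198721.94044
P_0 = D_1/(1+r)^1 + D_2/(1+r)^2 + D_3/(1+r)^3 + D_4/(1+r)^4 + D_5/(1+r)^5 + TV/(1+r)^5
    = 7031.32246 + 7935.71358 + 8956.43036 + 10108.43499 + 11408.61413 + 121171.49111 = 166612.00663

166612.01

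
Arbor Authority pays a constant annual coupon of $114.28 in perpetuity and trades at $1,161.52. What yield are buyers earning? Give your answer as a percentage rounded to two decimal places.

P = C/r ⇒ r = C/P = $114.28/$1,161.52 = 0.098388

9.84%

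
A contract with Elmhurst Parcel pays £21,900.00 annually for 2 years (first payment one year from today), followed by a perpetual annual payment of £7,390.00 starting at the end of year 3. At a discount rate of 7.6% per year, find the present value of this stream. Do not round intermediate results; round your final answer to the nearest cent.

PV of 2-year annuity: £21,900.00 × [1 − (1+0.076)^−2] / 0.076 = 39268.73592
Perpetuity value at year 2: £7,390.00 / 0.076 = 97236.84211
PV of perpetuity: 97236.84211 / (1+0.076)^2 = 83985.88510
Total PV = 39268.73592 + 83985.88510 = 123254.62102

£123254.62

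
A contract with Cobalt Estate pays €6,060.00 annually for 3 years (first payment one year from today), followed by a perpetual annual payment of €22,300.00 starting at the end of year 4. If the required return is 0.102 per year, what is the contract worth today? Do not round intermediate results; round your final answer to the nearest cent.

PV of 3-year annuity: €6,060.00 × [1 − (1+0.102)^−3] / 0.102 = 15017.41806
Perpetuity value at year 3: €22,300.00 / 0.102 = 218627.45098
PV of perpetuity: 218627.45098 / (1+0.102)^3 = 163365.33503
Total PV = 15017.41806 + 163365.33503 = 178382.75308

€178382.75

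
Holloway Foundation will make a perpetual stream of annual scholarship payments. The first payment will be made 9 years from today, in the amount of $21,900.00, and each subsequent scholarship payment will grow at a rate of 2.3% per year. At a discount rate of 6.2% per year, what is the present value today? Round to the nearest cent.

$347043.07

Value at end of year 8: C₁ / (r − g) = $21,900.00 / (0.062 − 0.023) = $561,538.4615
Discount to today: PV = $561,538.4615 / (1 + 0.062)^8 = $561,538.4615 / 1.618066 = $347,043.07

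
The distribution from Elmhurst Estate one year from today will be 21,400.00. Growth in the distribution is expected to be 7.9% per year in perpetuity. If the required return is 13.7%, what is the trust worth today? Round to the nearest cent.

368965.52

Growing perpetuity: P = D₁ / (r − g) = 21,400.0000 / (0.137 − 0.079) = 368,965.52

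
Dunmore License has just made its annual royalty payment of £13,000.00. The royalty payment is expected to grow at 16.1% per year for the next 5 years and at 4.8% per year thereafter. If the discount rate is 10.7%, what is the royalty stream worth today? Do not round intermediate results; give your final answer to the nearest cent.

£368159.35

D_1 = 15093.00000
D_2 = 17522.97300
D_3 = 20344.17165
D_4 = 23619.58329
D_5 = 27422.33620
Terminal value at year 5: TV = D_5×(1+g_2)/(r−g_2) = 28738.60834/0.059 = 487095.05655
P_0 = D_1/(1+r)^1 + D_2/(1+r)^2 + D_3/(1+r)^3 + D_4/(1+r)^4 + D_5/(1+r)^5 + TV/(1+r)^5
    = 13634.14634 + 14299.22665 + 14996.74990 + 15728.29868 + 16495.53276 + 293005.39546 = 368159.34979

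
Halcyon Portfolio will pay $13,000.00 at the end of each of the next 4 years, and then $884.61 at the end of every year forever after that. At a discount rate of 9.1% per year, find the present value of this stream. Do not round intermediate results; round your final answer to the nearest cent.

PV of 4-year annuity: $13,000.00 × [1 − (1+0.091)^−4] / 0.091 = 42024.08039
Perpetuity value at year 4: $884.61 / 0.091 = 9720.98901
PV of perpetuity: 9720.98901 / (1+0.091)^4 = 6861.37965
Total PV = 42024.08039 + 6861.37965 = 48885.46004

$48885.46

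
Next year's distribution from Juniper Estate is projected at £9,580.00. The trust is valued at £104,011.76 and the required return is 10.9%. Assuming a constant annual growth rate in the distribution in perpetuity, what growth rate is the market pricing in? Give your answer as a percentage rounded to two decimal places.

P = D₁/(r−g) ⇒ g = r − D₁/P = 0.109 − £9,580.00/£104,011.76 = 0.016895

1.69%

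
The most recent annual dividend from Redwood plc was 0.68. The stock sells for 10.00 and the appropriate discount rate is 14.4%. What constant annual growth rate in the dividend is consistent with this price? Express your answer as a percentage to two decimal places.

P = D₀(1+g)/(r−g) ⇒ P(r−g) = D₀(1+g) ⇒ g(P+D₀) = P·r − D₀
g = (P·r − D₀)/(P + D₀) = (10.00×0.144 − 0.68) / (10.00 + 0.68) = 0.071161

7.12%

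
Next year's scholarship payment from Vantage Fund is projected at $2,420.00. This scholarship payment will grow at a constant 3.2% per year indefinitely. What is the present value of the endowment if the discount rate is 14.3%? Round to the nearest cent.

Growing perpetuity: P = D₁ / (r − g) = $2,420.0000 / (0.143 − 0.032) = $21,801.80

$21801.80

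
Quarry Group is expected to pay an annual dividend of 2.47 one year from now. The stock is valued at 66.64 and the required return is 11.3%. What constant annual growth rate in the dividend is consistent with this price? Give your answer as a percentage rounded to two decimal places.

P = D₁/(r−g) ⇒ g = r − D₁/P = 0.113 − 2.47/66.64 = 0.075935

7.59%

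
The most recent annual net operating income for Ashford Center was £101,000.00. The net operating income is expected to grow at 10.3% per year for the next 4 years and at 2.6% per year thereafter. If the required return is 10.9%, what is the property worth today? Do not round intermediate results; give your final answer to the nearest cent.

D_1 = 111403.00000
D_2 = 122877.50900
D_3 = 135533.89243
D_4 = 149493.88335
Terminal value at year 4: TV = D_4×(1+g_2)/(r−g_2) = 153380.72431/0.083 = 1847960.53390
P_0 = D_1/(1+r)^1 + D_2/(1+r)^2 + D_3/(1+r)^3 + D_4/(1+r)^4 + TV/(1+r)^4
    = 100453.56177 + 99910.07992 + 99369.53846 + 98831.92148 + 1221705.43899 = 1620270.54062

£1620270.54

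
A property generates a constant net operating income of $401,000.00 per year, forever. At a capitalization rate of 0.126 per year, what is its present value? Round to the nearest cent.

$3182539.68

Level perpetuity: PV = C / r = $401,000.00 / 0.126 = $3,182,539.68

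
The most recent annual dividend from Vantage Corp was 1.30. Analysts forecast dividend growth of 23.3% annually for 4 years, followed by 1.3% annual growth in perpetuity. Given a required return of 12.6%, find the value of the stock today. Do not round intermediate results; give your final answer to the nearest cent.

D_1 = 1.60290
D_2 = 1.97638
D_3 = 2.43687
D_4 = 3.00466
Terminal value at year 4: TV = D_4×(1+g_2)/(r−g_2) = 3.04372/0.113 = 26.93560
P_0 = D_1/(1+r)^1 + D_2/(1+r)^2 + D_3/(1+r)^3 + D_4/(1+r)^4 + TV/(1+r)^4
    = 1.42353 + 1.55881 + 1.70694 + 1.86914 + 16.75611 = 23.31453

23.31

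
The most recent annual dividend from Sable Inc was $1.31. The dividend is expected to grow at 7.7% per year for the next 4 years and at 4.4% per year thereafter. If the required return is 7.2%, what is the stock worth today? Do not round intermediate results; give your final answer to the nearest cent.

$55.06

D_1 = 1.41087
D_2 = 1.51951
D_3 = 1.63651
D_4 = 1.76252
Terminal value at year 4: TV = D_4×(1+g_2)/(r−g_2) = 1.84007/0.028 = 65.71683
P_0 = D_1/(1+r)^1 + D_2/(1+r)^2 + D_3/(1+r)^3 + D_4/(1+r)^4 + TV/(1+r)^4
    = 1.31611 + 1.32225 + 1.32842 + 1.33461 + 49.76196 = 55.06334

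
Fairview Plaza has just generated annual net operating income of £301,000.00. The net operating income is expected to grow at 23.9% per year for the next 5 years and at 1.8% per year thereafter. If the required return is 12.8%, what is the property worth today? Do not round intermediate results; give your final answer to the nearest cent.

D_1 = 372939.00000
D_2 = 462071.42100
D_3 = 572506.49062
D_4 = 709335.54188
D_5 = 878866.73639
Terminal value at year 5: TV = D_5×(1+g_2)/(r−g_2) = 894686.33764/0.11 = 8133512.16037
P_0 = D_1/(1+r)^1 + D_2/(1+r)^2 + D_3/(1+r)^3 + D_4/(1+r)^4 + D_5/(1+r)^5 + TV/(1+r)^5
    = 330619.68085 + 363154.06434 + 398889.96961 + 438142.44002 + 481257.52055 + 4453819.59931 = 6465883.27468

£6465883.27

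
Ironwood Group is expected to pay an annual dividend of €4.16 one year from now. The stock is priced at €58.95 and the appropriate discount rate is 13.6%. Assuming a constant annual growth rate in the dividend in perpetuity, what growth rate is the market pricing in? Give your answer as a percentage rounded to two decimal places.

P = D₁/(r−g) ⇒ g = r − D₁/P = 0.136 − €4.16/€58.95 = 0.065432

6.54%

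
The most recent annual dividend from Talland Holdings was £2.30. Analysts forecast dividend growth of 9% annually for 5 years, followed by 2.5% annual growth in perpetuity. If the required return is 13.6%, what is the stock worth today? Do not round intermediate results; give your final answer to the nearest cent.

D_1 = 2.50700
D_2 = 2.73263
D_3 = 2.97857
D_4 = 3.24664
D_5 = 3.53884
Terminal value at year 5: TV = D_5×(1+g_2)/(r−g_2) = 3.62731/0.111 = 32.67843
P_0 = D_1/(1+r)^1 + D_2/(1+r)^2 + D_3/(1+r)^3 + D_4/(1+r)^4 + D_5/(1+r)^5 + TV/(1+r)^5
    = 2.20687 + 2.11750 + 2.03176 + 1.94949 + 1.87055 + 17.27307 = 27.44924

£27.45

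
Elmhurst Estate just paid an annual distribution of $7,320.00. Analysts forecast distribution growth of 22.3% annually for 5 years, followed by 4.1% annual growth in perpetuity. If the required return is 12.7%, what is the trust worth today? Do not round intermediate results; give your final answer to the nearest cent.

$180430.25

D_1 = 8952.36000
D_2 = 10948.73628
D_3 = 13390.30447
D_4 = 16376.34237
D_5 = 20028.26672
Terminal value at year 5: TV = D_5×(1+g_2)/(r−g_2) = 20849.42565/0.086 = 242435.18198
P_0 = D_1/(1+r)^1 + D_2/(1+r)^2 + D_3/(1+r)^3 + D_4/(1+r)^4 + D_5/(1+r)^5 + TV/(1+r)^5
    = 7943.53150 + 8620.17660 + 9354.45961 + 10151.29024 + 11015.99642 + 133344.79384 = 180430.24820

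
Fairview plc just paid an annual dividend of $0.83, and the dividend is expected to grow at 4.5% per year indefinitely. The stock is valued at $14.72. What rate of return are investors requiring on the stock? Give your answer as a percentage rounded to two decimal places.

D₁ = $0.83 × 1.045 = $0.8674
P = D₁/(r − g) ⇒ r = D₁/P + g = $0.8674/$14.72 + 0.045 = 0.058923 + 0.045 = 0.103923

10.39%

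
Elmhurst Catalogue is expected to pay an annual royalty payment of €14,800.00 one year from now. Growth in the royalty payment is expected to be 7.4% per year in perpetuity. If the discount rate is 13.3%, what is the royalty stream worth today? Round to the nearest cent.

Growing perpetuity: P = D₁ / (r − g) = €14,800.0000 / (0.133 − 0.074) = €250,847.46

€250847.46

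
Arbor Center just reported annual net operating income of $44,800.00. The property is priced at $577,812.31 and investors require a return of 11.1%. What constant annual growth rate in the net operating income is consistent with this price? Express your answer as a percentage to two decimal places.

3.11%

P = D₀(1+g)/(r−g) ⇒ P(r−g) = D₀(1+g) ⇒ g(P+D₀) = P·r − D₀
g = (P·r − D₀)/(P + D₀) = ($577,812.31×0.111 − $44,800.00) / ($577,812.31 + $44,800.00) = 0.031058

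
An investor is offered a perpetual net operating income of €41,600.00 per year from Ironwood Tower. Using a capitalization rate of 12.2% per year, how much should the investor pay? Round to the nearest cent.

€340983.61

Level perpetuity: PV = C / r = €41,600.00 / 0.122 = €340,983.61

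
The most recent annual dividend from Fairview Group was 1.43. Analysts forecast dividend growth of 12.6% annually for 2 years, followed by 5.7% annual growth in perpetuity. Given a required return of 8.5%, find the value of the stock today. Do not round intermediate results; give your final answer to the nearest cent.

D_1 = 1.61018
D_2 = 1.81306
Terminal value at year 2: TV = D_2×(1+g_2)/(r−g_2) = 1.91641/0.028 = 68.44312
P_0 = D_1/(1+r)^1 + D_2/(1+r)^2 + TV/(1+r)^2
    = 1.48404 + 1.54012 + 58.13937 = 61.16352

61.16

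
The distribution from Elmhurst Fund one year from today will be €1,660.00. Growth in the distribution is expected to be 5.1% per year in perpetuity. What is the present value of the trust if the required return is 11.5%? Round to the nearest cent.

€25937.50

Growing perpetuity: P = D₁ / (r − g) = €1,660.0000 / (0.115 − 0.051) = €25,937.50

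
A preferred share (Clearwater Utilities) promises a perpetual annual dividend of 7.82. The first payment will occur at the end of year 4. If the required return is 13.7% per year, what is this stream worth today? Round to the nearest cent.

Value at end of year 3: C / r = 7.82 / 0.137 = 57.0803
Discount to today: PV = 57.0803 / (1 + 0.137)^3 = 57.0803 / 1.469878 = 38.83

38.83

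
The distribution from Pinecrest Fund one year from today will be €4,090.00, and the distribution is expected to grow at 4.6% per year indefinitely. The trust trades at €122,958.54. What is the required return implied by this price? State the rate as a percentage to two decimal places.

7.93%

P = D₁/(r − g) ⇒ r = D₁/P + g = €4,090.0000/€122,958.54 + 0.046 = 0.033263 + 0.046 = 0.079263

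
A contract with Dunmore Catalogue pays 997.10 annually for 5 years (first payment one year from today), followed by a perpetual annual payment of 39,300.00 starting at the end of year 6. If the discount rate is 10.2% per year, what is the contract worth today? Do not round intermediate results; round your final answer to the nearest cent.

240834.82

PV of 5-year annuity: 997.10 × [1 − (1+0.102)^−5] / 0.102 = 3760.56027
Perpetuity value at year 5: 39,300.00 / 0.102 = 385294.11765
PV of perpetuity: 385294.11765 / (1+0.102)^5 = 237074.26131
Total PV = 3760.56027 + 237074.26131 = 240834.82158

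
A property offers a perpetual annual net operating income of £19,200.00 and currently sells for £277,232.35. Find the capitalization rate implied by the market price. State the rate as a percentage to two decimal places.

P = C/r ⇒ r = C/P = £19,200.00/£277,232.35 = 0.069256

6.93%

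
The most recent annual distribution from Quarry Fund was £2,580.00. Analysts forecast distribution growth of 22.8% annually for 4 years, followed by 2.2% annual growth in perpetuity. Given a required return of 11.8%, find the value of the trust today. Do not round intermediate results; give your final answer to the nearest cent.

D_1 = 3168.24000
D_2 = 3890.59872
D_3 = 4777.65523
D_4 = 5866.96062
Terminal value at year 4: TV = D_4×(1+g_2)/(r−g_2) = 5996.03375/0.096 = 62458.68494
P_0 = D_1/(1+r)^1 + D_2/(1+r)^2 + D_3/(1+r)^3 + D_4/(1+r)^4 + TV/(1+r)^4
    = 2833.84615 + 3112.66823 + 3418.92360 + 3755.31143 + 39978.41959 = 53099.16899

£53099.17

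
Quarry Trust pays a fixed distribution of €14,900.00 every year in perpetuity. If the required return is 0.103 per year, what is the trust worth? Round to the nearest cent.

Level perpetuity: PV = C / r = €14,900.00 / 0.103 = €144,660.19

€144660.19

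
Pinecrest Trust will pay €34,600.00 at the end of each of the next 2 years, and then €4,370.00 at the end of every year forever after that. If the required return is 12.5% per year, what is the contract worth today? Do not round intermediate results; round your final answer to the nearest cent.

€85716.54

PV of 2-year annuity: €34,600.00 × [1 − (1+0.125)^−2] / 0.125 = 58093.82716
Perpetuity value at year 2: €4,370.00 / 0.125 = 34960.00000
PV of perpetuity: 34960.00000 / (1+0.125)^2 = 27622.71605
Total PV = 58093.82716 + 27622.71605 = 85716.54321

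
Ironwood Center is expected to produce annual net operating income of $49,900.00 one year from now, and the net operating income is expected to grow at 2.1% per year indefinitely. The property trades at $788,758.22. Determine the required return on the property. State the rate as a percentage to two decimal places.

8.43%

P = D₁/(r − g) ⇒ r = D₁/P + g = $49,900.0000/$788,758.22 + 0.021 = 0.063264 + 0.021 = 0.084264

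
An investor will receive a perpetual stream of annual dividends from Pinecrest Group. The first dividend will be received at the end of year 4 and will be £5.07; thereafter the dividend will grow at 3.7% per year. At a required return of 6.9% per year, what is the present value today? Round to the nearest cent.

Value at end of year 3: C₁ / (r − g) = £5.07 / (0.069 − 0.037) = £158.4375
Discount to today: PV = £158.4375 / (1 + 0.069)^3 = £158.4375 / 1.221612 = £129.70

£129.70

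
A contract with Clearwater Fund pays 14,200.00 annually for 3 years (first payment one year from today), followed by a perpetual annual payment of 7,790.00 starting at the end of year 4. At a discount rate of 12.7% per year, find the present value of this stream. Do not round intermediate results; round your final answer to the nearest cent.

PV of 3-year annuity: 14,200.00 × [1 − (1+0.127)^−3] / 0.127 = 33699.90177
Perpetuity value at year 3: 7,790.00 / 0.127 = 61338.58268
PV of perpetuity: 61338.58268 / (1+0.127)^3 = 42851.10135
Total PV = 33699.90177 + 42851.10135 = 76551.00312

76551.00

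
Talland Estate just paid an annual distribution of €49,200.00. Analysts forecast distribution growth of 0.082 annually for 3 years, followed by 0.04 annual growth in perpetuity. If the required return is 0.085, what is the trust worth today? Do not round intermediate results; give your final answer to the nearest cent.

D_1 = 53234.40000
D_2 = 57599.62080
D_3 = 62322.78971
Terminal value at year 3: TV = D_3×(1+g_2)/(r−g_2) = 64815.70129/0.045 = 1440348.91764
P_0 = D_1/(1+r)^1 + D_2/(1+r)^2 + D_3/(1+r)^3 + TV/(1+r)^3
    = 49063.96313 + 48928.30241 + 48793.01678 + 1127660.83219 = 1274446.11450

€1274446.11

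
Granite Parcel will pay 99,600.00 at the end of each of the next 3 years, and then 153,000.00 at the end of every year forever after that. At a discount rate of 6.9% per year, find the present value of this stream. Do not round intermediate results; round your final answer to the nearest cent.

2076996.39

PV of 3-year annuity: 99,600.00 × [1 − (1+0.069)^−3] / 0.069 = 261860.16851
Perpetuity value at year 3: 153,000.00 / 0.069 = 2217391.30435
PV of perpetuity: 2217391.30435 / (1+0.069)^3 = 1815136.22622
Total PV = 261860.16851 + 1815136.22622 = 2076996.39473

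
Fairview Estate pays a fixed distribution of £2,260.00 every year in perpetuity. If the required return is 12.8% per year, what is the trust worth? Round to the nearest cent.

£17656.25

Level perpetuity: PV = C / r = £2,260.00 / 0.128 = £17,656.25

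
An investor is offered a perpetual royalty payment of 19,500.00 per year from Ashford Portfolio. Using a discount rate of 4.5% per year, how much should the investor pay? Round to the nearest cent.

Level perpetuity: PV = C / r = 19,500.00 / 0.045 = 433,333.33

433333.33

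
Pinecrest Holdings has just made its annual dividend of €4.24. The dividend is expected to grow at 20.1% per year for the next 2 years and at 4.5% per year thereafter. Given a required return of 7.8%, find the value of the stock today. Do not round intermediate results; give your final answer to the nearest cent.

€176.64

D_1 = 5.09224
D_2 = 6.11578
Terminal value at year 2: TV = D_2×(1+g_2)/(r−g_2) = 6.39099/0.033 = 193.66637
P_0 = D_1/(1+r)^1 + D_2/(1+r)^2 + TV/(1+r)^2
    = 4.72378 + 5.26277 + 166.65437 = 176.64092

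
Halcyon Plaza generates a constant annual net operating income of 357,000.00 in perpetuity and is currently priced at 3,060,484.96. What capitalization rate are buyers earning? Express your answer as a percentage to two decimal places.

P = C/r ⇒ r = C/P = 357,000.00/3,060,484.96 = 0.116648

11.66%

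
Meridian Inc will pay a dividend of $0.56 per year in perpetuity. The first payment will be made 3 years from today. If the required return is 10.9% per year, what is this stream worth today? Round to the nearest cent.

Value at end of year 2: C / r = $0.56 / 0.109 = $5.1376
Discount to today: PV = $5.1376 / (1 + 0.109)^2 = $5.1376 / 1.229881 = $4.18

$4.18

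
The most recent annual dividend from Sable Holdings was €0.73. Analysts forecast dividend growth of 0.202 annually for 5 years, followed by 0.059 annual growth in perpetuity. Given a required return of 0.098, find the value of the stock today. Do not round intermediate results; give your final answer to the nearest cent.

D_1 = 0.87746
D_2 = 1.05471
D_3 = 1.26776
D_4 = 1.52384
D_5 = 1.83166
Terminal value at year 5: TV = D_5×(1+g_2)/(r−g_2) = 1.93973/0.039 = 49.73665
P_0 = D_1/(1+r)^1 + D_2/(1+r)^2 + D_3/(1+r)^3 + D_4/(1+r)^4 + D_5/(1+r)^5 + TV/(1+r)^5
    = 0.79914 + 0.87484 + 0.95770 + 1.04841 + 1.14771 + 31.16484 = 35.99264

€35.99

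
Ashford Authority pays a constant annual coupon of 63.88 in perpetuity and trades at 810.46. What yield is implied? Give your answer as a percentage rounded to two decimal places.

P = C/r ⇒ r = C/P = 63.88/810.46 = 0.078819

7.88%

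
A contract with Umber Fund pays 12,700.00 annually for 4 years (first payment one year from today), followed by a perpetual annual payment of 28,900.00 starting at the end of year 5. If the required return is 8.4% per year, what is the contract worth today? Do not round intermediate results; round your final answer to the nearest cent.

PV of 4-year annuity: 12,700.00 × [1 − (1+0.084)^−4] / 0.084 = 41692.19398
Perpetuity value at year 4: 28,900.00 / 0.084 = 344047.61905
PV of perpetuity: 344047.61905 / (1+0.084)^4 = 249173.25636
Total PV = 41692.19398 + 249173.25636 = 290865.45035

290865.45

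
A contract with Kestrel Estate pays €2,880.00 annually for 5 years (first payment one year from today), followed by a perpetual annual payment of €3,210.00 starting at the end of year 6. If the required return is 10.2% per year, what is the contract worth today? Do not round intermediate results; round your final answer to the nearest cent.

€30225.99

PV of 5-year annuity: €2,880.00 × [1 − (1+0.102)^−5] / 0.102 = 10861.91314
Perpetuity value at year 5: €3,210.00 / 0.102 = 31470.58824
PV of perpetuity: 31470.58824 / (1+0.102)^5 = 19364.08089
Total PV = 10861.91314 + 19364.08089 = 30225.99402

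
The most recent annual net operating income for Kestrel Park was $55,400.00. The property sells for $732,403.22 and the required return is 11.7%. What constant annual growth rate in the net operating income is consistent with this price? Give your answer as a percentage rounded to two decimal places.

P = D₀(1+g)/(r−g) ⇒ P(r−g) = D₀(1+g) ⇒ g(P+D₀) = P·r − D₀
g = (P·r − D₀)/(P + D₀) = ($732,403.22×0.117 − $55,400.00) / ($732,403.22 + $55,400.00) = 0.038450

3.85%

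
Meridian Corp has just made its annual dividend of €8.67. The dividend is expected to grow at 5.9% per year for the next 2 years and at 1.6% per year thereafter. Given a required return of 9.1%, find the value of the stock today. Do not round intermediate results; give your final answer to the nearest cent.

D_1 = 9.18153
D_2 = 9.72324
Terminal value at year 2: TV = D_2×(1+g_2)/(r−g_2) = 9.87881/0.075 = 131.71749
P_0 = D_1/(1+r)^1 + D_2/(1+r)^2 + TV/(1+r)^2
    = 8.41570 + 8.16886 + 110.66084 = 127.24540

€127.25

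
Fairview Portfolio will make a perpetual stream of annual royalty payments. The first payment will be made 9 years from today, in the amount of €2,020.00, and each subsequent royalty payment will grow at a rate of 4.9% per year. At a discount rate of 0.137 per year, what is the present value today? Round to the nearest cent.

€8218.36

Value at end of year 8: C₁ / (r − g) = €2,020.00 / (0.137 − 0.049) = €22,954.5455
Discount to today: PV = €22,954.5455 / (1 + 0.137)^8 = €22,954.5455 / 2.793082 = €8,218.36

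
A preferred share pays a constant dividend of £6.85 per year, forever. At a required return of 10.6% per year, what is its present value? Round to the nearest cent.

Level perpetuity: PV = C / r = £6.85 / 0.106 = £64.62

£64.62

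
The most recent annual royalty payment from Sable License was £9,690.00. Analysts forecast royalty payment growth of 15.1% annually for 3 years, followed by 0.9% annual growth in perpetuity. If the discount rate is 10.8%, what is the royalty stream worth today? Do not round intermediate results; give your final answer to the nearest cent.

D_1 = 11153.19000
D_2 = 12837.32169
D_3 = 14775.75727
Terminal value at year 3: TV = D_3×(1+g_2)/(r−g_2) = 14908.73908/0.099 = 150593.32405
P_0 = D_1/(1+r)^1 + D_2/(1+r)^2 + D_3/(1+r)^3 + TV/(1+r)^3
    = 10066.05596 + 10456.70614 + 10862.51694 + 110709.89488 = 142095.17392

£142095.17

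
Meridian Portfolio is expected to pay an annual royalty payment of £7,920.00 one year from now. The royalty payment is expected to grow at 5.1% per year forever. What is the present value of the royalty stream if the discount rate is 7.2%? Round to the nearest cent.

Growing perpetuity: P = D₁ / (r − g) = £7,920.0000 / (0.072 − 0.051) = £377,142.86

£377142.86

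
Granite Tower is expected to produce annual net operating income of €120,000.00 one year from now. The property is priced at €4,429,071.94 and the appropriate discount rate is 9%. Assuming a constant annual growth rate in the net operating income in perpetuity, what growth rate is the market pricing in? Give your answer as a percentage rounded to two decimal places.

P = D₁/(r−g) ⇒ g = r − D₁/P = 0.09 − €120,000.00/€4,429,071.94 = 0.062906

6.29%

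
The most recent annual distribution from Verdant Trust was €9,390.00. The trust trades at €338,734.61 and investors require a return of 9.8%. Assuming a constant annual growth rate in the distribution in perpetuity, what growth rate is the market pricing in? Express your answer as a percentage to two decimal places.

P = D₀(1+g)/(r−g) ⇒ P(r−g) = D₀(1+g) ⇒ g(P+D₀) = P·r − D₀
g = (P·r − D₀)/(P + D₀) = (€338,734.61×0.098 − €9,390.00) / (€338,734.61 + €9,390.00) = 0.068384

6.84%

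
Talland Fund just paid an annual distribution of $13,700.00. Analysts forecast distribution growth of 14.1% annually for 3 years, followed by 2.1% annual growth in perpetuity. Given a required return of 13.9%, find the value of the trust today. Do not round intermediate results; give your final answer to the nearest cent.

$160409.88

D_1 = 15631.70000
D_2 = 17835.76970
D_3 = 20350.61323
Terminal value at year 3: TV = D_3×(1+g_2)/(r−g_2) = 20777.97611/0.118 = 176084.54327
P_0 = D_1/(1+r)^1 + D_2/(1+r)^2 + D_3/(1+r)^3 + TV/(1+r)^3
    = 13724.05619 + 13748.15462 + 13772.29537 + 119165.36922 = 160409.87540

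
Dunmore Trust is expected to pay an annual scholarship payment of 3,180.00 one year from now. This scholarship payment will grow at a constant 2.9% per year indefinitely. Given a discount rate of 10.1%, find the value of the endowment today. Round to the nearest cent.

Growing perpetuity: P = D₁ / (r − g) = 3,180.0000 / (0.101 − 0.029) = 44,166.67

44166.67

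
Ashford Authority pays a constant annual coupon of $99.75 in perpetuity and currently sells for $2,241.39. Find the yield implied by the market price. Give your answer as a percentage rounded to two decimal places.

4.45%

P = C/r ⇒ r = C/P = $99.75/$2,241.39 = 0.044504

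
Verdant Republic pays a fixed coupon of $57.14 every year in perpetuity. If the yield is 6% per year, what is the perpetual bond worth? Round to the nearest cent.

$952.33

Level perpetuity: PV = C / r = $57.14 / 0.06 = $952.33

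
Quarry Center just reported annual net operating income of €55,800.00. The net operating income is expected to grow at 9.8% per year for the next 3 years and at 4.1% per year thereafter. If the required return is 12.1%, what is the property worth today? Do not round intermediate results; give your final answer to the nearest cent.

€842939.58

D_1 = 61268.40000
D_2 = 67272.70320
D_3 = 73865.42811
Terminal value at year 3: TV = D_3×(1+g_2)/(r−g_2) = 76893.91067/0.08 = 961173.88333
P_0 = D_1/(1+r)^1 + D_2/(1+r)^2 + D_3/(1+r)^3 + TV/(1+r)^3
    = 54655.12935 + 53533.74846 + 52435.37539 + 682315.32224 = 842939.57544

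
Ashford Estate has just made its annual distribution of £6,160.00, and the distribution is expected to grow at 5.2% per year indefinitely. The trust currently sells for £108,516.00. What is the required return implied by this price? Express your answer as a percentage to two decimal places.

D₁ = £6,160.00 × 1.052 = £6,480.3200
P = D₁/(r − g) ⇒ r = D₁/P + g = £6,480.3200/£108,516.00 + 0.052 = 0.059718 + 0.052 = 0.111718

11.17%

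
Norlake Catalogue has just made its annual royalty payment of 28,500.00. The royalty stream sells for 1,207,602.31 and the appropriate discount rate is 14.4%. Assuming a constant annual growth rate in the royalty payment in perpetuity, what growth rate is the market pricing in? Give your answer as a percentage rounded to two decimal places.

P = D₀(1+g)/(r−g) ⇒ P(r−g) = D₀(1+g) ⇒ g(P+D₀) = P·r − D₀
g = (P·r − D₀)/(P + D₀) = (1,207,602.31×0.144 − 28,500.00) / (1,207,602.31 + 28,500.00) = 0.117624

11.76%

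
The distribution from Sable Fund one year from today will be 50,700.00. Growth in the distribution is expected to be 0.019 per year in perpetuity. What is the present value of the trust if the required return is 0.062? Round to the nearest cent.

1179069.77

Growing perpetuity: P = D₁ / (r − g) = 50,700.0000 / (0.062 − 0.019) = 1,179,069.77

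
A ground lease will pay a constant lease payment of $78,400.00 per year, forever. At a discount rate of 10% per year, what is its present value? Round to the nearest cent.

$784000.00

Level perpetuity: PV = C / r = $78,400.00 / 0.1 = $784,000.00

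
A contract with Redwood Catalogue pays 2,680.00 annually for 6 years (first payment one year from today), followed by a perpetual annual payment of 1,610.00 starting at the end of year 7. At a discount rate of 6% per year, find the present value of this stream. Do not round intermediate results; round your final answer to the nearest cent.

PV of 6-year annuity: 2,680.00 × [1 − (1+0.06)^−6] / 0.06 = 13178.42919
Perpetuity value at year 6: 1,610.00 / 0.06 = 26833.33333
PV of perpetuity: 26833.33333 / (1+0.06)^6 = 18916.44117
Total PV = 13178.42919 + 18916.44117 = 32094.87036

32094.87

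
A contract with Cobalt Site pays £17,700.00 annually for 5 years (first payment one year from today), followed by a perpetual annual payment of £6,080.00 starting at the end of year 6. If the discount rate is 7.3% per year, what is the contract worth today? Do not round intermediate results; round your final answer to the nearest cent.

£130551.69

PV of 5-year annuity: £17,700.00 × [1 − (1+0.073)^−5] / 0.073 = 71994.24800
Perpetuity value at year 5: £6,080.00 / 0.073 = 83287.67123
PV of perpetuity: 83287.67123 / (1+0.073)^5 = 58557.44367
Total PV = 71994.24800 + 58557.44367 = 130551.69167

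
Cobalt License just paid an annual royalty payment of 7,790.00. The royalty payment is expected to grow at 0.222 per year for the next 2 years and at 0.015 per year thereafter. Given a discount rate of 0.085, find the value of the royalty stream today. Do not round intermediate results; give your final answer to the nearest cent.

161936.00

D_1 = 9519.38000
D_2 = 11632.68236
Terminal value at year 2: TV = D_2×(1+g_2)/(r−g_2) = 11807.17260/0.07 = 168673.89422
P_0 = D_1/(1+r)^1 + D_2/(1+r)^2 + TV/(1+r)^2
    = 8773.62212 + 9881.44353 + 143280.93119 = 161935.99684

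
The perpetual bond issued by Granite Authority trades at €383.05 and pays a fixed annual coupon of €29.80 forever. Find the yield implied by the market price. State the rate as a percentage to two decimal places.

P = C/r ⇒ r = C/P = €29.80/€383.05 = 0.077797

7.78%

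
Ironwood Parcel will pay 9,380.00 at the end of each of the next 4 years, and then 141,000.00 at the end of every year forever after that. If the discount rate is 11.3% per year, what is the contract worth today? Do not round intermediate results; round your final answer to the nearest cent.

842045.57

PV of 4-year annuity: 9,380.00 × [1 − (1+0.113)^−4] / 0.113 = 28915.51707
Perpetuity value at year 4: 141,000.00 / 0.113 = 1247787.61062
PV of perpetuity: 1247787.61062 / (1+0.113)^4 = 813130.05132
Total PV = 28915.51707 + 813130.05132 = 842045.56838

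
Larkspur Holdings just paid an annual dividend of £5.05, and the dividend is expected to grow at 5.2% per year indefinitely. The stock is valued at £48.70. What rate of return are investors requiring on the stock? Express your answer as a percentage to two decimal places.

16.11%

D₁ = £5.05 × 1.052 = £5.3126
P = D₁/(r − g) ⇒ r = D₁/P + g = £5.3126/£48.70 + 0.052 = 0.109088 + 0.052 = 0.161088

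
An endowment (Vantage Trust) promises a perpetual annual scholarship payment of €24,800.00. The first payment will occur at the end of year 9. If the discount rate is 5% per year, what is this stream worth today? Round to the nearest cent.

€335712.32

Value at end of year 8: C / r = €24,800.00 / 0.05 = €496,000.0000
Discount to today: PV = €496,000.0000 / (1 + 0.05)^8 = €496,000.0000 / 1.477455 = €335,712.32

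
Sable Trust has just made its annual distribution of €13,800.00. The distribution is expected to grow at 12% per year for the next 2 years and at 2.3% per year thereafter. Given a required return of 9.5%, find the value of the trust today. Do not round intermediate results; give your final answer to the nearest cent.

D_1 = 15456.00000
D_2 = 17310.72000
Terminal value at year 2: TV = D_2×(1+g_2)/(r−g_2) = 17708.86656/0.072 = 245956.48000
P_0 = D_1/(1+r)^1 + D_2/(1+r)^2 + TV/(1+r)^2
    = 14115.06849 + 14437.33033 + 205130.40178 = 233682.80061

€233682.80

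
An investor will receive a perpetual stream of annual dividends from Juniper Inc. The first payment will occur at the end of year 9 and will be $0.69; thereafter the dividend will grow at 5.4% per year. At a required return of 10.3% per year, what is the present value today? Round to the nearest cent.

Value at end of year 8: C₁ / (r − g) = $0.69 / (0.103 − 0.054) = $14.0816
Discount to today: PV = $14.0816 / (1 + 0.103)^8 = $14.0816 / 2.190807 = $6.43

$6.43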